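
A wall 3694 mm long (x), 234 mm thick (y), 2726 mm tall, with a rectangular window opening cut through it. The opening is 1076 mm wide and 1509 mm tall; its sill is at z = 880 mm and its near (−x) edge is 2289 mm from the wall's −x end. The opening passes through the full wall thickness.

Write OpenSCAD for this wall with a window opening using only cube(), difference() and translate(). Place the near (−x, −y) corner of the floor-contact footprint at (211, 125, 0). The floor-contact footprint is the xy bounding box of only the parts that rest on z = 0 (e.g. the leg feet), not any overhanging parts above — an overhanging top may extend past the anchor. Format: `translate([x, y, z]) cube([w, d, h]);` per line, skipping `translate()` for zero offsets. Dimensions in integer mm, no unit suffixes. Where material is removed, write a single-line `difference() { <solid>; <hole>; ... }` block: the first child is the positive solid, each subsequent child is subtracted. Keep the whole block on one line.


difference() { translate([211, 125, 0]) cube([3694, 234, 2726]); translate([2500, 125, 880]) cube([1076, 234, 1509]); }


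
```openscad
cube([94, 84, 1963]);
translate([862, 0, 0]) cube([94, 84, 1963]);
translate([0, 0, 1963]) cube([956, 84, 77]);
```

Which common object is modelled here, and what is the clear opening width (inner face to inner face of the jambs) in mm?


A door frame. The clear opening width is 768 mm.

Two 1963 mm tall posts with a header on top — a door frame. The left jamb is 94 mm wide at x = 0; the right jamb starts at x = 862. The clear opening is 862 − 94 = 768 mm.


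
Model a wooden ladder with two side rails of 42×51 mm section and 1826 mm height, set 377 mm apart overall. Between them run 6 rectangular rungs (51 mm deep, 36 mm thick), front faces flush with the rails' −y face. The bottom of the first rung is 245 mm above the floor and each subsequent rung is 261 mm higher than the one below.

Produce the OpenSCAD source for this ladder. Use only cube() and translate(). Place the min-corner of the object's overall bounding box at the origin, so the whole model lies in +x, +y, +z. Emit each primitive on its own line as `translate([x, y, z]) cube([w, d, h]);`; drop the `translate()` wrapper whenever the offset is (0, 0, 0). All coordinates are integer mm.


// rung span = 377 - 2*42 = 293
// rung[k] z = 245 + k*261
cube([42, 51, 1826]);
translate([335, 0, 0]) cube([42, 51, 1826]);
translate([42, 0, 245]) cube([293, 51, 36]);
translate([42, 0, 506]) cube([293, 51, 36]);
translate([42, 0, 767]) cube([293, 51, 36]);
translate([42, 0, 1028]) cube([293, 51, 36]);
translate([42, 0, 1289]) cube([293, 51, 36]);
translate([42, 0, 1550]) cube([293, 51, 36]);


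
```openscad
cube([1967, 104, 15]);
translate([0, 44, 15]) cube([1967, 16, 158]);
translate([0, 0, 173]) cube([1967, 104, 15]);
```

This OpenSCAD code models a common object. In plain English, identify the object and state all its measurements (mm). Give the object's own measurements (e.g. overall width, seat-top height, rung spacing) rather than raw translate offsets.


An I-beam lying along x, 1967 mm long. Overall section height 188 mm. Two flanges 104 mm wide (y) and 15 mm thick, one on the floor and one at the top; a web 16 mm thick runs between them, centred on the flange width.


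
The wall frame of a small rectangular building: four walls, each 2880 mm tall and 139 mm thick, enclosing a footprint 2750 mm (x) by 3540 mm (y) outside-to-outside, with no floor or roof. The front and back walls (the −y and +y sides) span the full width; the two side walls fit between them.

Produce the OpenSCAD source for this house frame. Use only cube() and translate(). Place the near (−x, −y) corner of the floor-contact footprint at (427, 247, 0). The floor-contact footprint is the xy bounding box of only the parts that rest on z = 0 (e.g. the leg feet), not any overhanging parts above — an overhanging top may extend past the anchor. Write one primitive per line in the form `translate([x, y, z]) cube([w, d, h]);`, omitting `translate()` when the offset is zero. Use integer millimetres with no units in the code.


translate([427, 247, 0]) cube([2750, 139, 2880]);
translate([427, 3648, 0]) cube([2750, 139, 2880]);
translate([427, 386, 0]) cube([139, 3262, 2880]);
translate([3038, 386, 0]) cube([139, 3262, 2880]);


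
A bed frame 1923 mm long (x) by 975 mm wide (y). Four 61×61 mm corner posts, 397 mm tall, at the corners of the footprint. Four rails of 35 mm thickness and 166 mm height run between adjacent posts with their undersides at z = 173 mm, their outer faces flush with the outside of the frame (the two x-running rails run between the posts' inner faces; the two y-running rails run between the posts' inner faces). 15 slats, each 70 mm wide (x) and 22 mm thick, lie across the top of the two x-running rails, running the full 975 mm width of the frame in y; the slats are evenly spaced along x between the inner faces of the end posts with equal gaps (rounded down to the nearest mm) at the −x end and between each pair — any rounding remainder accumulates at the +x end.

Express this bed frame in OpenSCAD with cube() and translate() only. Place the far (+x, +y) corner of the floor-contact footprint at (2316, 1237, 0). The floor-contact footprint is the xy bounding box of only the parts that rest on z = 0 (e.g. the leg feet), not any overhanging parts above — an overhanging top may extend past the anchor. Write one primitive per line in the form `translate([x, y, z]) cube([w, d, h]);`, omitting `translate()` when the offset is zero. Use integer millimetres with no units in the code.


// slat z = rail_z + rail_h = 173 + 166 = 339
// slat gap = ⌊(1801 − 15·70) / 16⌋ = 46
translate([393, 262, 0]) cube([61, 61, 397]);
translate([393, 1176, 0]) cube([61, 61, 397]);
translate([2255, 262, 0]) cube([61, 61, 397]);
translate([2255, 1176, 0]) cube([61, 61, 397]);
translate([454, 262, 173]) cube([1801, 35, 166]);
translate([454, 1202, 173]) cube([1801, 35, 166]);
translate([393, 323, 173]) cube([35, 853, 166]);
translate([2281, 323, 173]) cube([35, 853, 166]);
translate([500, 262, 339]) cube([70, 975, 22]);
translate([616, 262, 339]) cube([70, 975, 22]);
translate([732, 262, 339]) cube([70, 975, 22]);
translate([848, 262, 339]) cube([70, 975, 22]);
translate([964, 262, 339]) cube([70, 975, 22]);
translate([1080, 262, 339]) cube([70, 975, 22]);
translate([1196, 262, 339]) cube([70, 975, 22]);
translate([1312, 262, 339]) cube([70, 975, 22]);
translate([1428, 262, 339]) cube([70, 975, 22]);
translate([1544, 262, 339]) cube([70, 975, 22]);
translate([1660, 262, 339]) cube([70, 975, 22]);
translate([1776, 262, 339]) cube([70, 975, 22]);
translate([1892, 262, 339]) cube([70, 975, 22]);
translate([2008, 262, 339]) cube([70, 975, 22]);
translate([2124, 262, 339]) cube([70, 975, 22]);


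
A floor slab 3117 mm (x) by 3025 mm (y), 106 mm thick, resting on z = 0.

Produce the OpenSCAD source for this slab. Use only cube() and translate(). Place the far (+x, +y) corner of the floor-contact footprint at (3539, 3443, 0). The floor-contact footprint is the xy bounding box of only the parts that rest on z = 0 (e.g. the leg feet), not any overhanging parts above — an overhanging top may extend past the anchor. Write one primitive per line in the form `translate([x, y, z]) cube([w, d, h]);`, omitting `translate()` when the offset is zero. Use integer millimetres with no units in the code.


translate([422, 418, 0]) cube([3117, 3025, 106]);


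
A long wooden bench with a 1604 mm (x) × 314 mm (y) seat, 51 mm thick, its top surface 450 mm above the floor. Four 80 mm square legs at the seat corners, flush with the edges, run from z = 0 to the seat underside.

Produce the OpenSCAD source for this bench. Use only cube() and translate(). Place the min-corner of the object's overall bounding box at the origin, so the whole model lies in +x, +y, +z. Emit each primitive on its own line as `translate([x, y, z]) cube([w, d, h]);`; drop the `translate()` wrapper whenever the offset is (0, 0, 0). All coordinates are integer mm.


translate([0, 0, 399]) cube([1604, 314, 51]);
cube([80, 80, 399]);
translate([0, 234, 0]) cube([80, 80, 399]);
translate([1524, 0, 0]) cube([80, 80, 399]);
translate([1524, 234, 0]) cube([80, 80, 399]);


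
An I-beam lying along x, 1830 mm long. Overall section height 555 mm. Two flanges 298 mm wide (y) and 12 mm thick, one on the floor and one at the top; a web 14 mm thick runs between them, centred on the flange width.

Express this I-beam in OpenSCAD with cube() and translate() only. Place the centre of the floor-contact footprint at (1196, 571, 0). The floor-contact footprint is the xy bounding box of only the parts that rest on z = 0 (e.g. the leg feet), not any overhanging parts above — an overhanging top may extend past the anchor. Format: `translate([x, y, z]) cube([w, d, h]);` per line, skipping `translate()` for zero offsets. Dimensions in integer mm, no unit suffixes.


translate([281, 422, 0]) cube([1830, 298, 12]);
translate([281, 564, 12]) cube([1830, 14, 531]);
translate([281, 422, 543]) cube([1830, 298, 12]);


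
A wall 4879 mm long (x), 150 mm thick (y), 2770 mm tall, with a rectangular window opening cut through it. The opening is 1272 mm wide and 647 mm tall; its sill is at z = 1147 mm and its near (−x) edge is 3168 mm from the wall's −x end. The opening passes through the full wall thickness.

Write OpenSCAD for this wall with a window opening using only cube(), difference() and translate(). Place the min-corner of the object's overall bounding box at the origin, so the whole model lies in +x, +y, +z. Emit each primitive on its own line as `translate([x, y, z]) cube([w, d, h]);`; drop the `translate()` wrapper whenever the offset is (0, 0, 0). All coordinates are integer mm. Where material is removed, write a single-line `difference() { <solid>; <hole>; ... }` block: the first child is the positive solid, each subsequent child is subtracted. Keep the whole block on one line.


difference() { cube([4879, 150, 2770]); translate([3168, 0, 1147]) cube([1272, 150, 647]); }


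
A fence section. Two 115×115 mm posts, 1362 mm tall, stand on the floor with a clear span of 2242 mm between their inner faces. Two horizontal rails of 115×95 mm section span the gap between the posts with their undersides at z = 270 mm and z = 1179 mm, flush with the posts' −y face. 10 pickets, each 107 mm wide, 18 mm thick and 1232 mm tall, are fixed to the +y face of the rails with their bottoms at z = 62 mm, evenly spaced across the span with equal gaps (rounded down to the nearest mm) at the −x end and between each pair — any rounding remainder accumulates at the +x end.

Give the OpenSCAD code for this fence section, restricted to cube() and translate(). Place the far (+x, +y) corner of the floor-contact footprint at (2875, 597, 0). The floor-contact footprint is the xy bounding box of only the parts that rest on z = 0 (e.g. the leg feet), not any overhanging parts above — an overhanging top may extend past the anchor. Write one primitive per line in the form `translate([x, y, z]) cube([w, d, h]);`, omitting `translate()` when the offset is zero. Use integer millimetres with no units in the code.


translate([403, 482, 0]) cube([115, 115, 1362]);
translate([2760, 482, 0]) cube([115, 115, 1362]);
translate([518, 482, 270]) cube([2242, 115, 95]);
translate([518, 482, 1179]) cube([2242, 115, 95]);
translate([624, 597, 62]) cube([107, 18, 1232]);
translate([837, 597, 62]) cube([107, 18, 1232]);
translate([1050, 597, 62]) cube([107, 18, 1232]);
translate([1263, 597, 62]) cube([107, 18, 1232]);
translate([1476, 597, 62]) cube([107, 18, 1232]);
translate([1689, 597, 62]) cube([107, 18, 1232]);
translate([1902, 597, 62]) cube([107, 18, 1232]);
translate([2115, 597, 62]) cube([107, 18, 1232]);
translate([2328, 597, 62]) cube([107, 18, 1232]);
translate([2541, 597, 62]) cube([107, 18, 1232]);


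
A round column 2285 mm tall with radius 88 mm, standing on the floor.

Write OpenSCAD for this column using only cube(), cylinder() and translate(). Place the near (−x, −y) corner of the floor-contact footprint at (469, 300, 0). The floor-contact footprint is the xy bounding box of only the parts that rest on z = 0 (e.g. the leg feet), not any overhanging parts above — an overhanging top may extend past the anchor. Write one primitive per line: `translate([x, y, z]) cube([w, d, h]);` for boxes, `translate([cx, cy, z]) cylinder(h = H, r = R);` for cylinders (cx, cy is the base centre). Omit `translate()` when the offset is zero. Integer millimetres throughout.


translate([557, 388, 0]) cylinder(h = 2285, r = 88);


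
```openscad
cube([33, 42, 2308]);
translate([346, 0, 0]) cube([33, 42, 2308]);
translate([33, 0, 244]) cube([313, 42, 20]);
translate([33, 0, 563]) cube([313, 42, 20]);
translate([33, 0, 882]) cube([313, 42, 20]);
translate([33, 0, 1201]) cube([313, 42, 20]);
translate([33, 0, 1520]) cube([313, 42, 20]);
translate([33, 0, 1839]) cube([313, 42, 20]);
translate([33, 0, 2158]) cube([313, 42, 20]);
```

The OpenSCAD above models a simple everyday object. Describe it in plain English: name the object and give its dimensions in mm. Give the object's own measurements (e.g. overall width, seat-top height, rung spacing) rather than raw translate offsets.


A straight ladder. Two 33×42 mm vertical rails, 2308 mm tall, stand 379 mm apart (outside-to-outside) with their front faces coplanar on the −y side. 7 rungs, each 42 mm deep and 20 mm tall, span between the inner faces of the rails, front faces flush with the rails. The lowest rung's underside is at z = 244 mm and rungs are spaced 319 mm apart (underside to underside).


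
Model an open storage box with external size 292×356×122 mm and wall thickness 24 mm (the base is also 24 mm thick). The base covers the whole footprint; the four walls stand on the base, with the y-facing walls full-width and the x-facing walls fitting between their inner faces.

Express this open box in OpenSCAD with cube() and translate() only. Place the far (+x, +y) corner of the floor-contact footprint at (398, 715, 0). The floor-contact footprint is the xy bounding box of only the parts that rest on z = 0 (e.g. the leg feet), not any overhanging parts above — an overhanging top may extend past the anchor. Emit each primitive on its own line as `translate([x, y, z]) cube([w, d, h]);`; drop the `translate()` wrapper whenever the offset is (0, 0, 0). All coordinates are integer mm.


translate([106, 359, 0]) cube([292, 356, 24]);
translate([106, 359, 24]) cube([292, 24, 98]);
translate([106, 691, 24]) cube([292, 24, 98]);
translate([106, 383, 24]) cube([24, 308, 98]);
translate([374, 383, 24]) cube([24, 308, 98]);


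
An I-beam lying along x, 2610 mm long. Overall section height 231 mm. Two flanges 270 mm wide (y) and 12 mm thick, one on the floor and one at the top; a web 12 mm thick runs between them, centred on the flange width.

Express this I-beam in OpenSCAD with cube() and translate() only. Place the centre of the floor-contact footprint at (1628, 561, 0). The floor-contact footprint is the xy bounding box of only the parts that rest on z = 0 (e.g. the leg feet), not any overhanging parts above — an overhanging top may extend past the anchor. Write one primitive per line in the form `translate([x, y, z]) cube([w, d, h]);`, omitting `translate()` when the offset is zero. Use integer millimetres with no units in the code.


translate([323, 426, 0]) cube([2610, 270, 12]);
translate([323, 555, 12]) cube([2610, 12, 207]);
translate([323, 426, 219]) cube([2610, 270, 12]);


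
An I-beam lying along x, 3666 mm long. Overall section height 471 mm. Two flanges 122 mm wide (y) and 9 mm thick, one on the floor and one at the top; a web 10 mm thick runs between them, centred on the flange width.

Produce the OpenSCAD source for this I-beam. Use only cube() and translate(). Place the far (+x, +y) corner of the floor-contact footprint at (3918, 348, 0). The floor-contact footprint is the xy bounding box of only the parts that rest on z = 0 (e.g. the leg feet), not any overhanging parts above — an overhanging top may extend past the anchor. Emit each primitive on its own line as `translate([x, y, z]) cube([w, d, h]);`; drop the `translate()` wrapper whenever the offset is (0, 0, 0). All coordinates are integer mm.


translate([252, 226, 0]) cube([3666, 122, 9]);
translate([252, 282, 9]) cube([3666, 10, 453]);
translate([252, 226, 462]) cube([3666, 122, 9]);


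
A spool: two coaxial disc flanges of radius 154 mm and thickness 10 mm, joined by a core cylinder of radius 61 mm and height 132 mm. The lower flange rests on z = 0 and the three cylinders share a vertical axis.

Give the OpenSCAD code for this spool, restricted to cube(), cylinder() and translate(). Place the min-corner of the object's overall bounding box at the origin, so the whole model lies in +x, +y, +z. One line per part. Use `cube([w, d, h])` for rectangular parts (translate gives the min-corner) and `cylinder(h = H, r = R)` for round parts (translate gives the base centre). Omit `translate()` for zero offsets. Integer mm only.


translate([154, 154, 0]) cylinder(h = 10, r = 154);
translate([154, 154, 10]) cylinder(h = 132, r = 61);
translate([154, 154, 142]) cylinder(h = 10, r = 154);


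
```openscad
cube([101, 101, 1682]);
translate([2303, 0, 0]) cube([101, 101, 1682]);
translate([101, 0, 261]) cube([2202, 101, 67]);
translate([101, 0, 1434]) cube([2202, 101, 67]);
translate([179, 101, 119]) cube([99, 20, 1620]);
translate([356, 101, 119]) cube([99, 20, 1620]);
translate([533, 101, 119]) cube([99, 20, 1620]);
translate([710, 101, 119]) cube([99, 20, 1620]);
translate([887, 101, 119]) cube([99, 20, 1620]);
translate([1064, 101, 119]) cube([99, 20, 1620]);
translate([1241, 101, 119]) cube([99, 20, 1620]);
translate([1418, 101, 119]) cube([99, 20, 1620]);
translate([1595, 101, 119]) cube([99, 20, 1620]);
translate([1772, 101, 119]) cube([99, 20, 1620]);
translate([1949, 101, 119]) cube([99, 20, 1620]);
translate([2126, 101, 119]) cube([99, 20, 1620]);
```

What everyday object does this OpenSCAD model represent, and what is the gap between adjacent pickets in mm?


A fence section. The picket gap is 78 mm.

Two posts, two rails, 12 pickets — a fence section. Span 2202 mm holds 12 pickets of 99 mm with 13 equal gaps: ⌊(2202 − 12·99) / 13⌋ = 78 mm.


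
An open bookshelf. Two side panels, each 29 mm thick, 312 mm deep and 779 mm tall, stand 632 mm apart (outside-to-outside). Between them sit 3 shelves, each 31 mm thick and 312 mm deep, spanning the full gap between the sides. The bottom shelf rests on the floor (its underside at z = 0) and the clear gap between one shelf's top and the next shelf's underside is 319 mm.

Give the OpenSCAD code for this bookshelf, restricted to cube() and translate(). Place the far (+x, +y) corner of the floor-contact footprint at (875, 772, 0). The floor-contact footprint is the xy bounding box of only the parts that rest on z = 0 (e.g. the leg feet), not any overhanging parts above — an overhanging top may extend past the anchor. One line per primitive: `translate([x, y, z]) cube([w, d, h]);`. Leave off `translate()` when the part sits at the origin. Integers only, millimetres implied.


translate([243, 460, 0]) cube([29, 312, 779]);
translate([846, 460, 0]) cube([29, 312, 779]);
translate([272, 460, 0]) cube([574, 312, 31]);
translate([272, 460, 350]) cube([574, 312, 31]);
translate([272, 460, 700]) cube([574, 312, 31]);


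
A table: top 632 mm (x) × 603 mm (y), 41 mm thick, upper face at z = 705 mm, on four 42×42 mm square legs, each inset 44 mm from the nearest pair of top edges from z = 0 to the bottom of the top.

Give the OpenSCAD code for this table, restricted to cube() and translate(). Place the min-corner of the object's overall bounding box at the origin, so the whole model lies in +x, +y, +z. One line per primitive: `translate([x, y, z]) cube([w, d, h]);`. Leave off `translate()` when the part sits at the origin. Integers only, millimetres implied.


translate([0, 0, 664]) cube([632, 603, 41]);
translate([44, 44, 0]) cube([42, 42, 664]);
translate([546, 44, 0]) cube([42, 42, 664]);
translate([44, 517, 0]) cube([42, 42, 664]);
translate([546, 517, 0]) cube([42, 42, 664]);


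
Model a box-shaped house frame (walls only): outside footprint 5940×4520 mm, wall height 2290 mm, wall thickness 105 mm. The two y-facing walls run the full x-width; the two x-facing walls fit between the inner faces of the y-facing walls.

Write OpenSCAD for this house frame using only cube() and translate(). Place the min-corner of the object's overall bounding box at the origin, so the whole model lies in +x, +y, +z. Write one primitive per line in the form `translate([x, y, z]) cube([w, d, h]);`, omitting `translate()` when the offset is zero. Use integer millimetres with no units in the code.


cube([5940, 105, 2290]);
translate([0, 4415, 0]) cube([5940, 105, 2290]);
translate([0, 105, 0]) cube([105, 4310, 2290]);
translate([5835, 105, 0]) cube([105, 4310, 2290]);


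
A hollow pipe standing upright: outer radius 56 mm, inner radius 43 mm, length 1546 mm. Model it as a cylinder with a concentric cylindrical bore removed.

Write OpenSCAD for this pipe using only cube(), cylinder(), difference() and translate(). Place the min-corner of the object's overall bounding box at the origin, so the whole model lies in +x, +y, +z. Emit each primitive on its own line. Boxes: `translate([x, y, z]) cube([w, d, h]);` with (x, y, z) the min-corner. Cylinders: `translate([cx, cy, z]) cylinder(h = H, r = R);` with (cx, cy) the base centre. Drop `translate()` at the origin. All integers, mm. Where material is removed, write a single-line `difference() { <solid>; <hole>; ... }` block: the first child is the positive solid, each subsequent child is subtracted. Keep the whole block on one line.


difference() { translate([56, 56, 0]) cylinder(h = 1546, r = 56); translate([56, 56, 0]) cylinder(h = 1546, r = 43); }


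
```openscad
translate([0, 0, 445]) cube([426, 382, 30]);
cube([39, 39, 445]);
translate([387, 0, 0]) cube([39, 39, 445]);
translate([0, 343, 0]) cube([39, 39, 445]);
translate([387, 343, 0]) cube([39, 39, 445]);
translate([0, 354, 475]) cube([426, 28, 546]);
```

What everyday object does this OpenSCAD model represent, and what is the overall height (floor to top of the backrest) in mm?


A chair. The overall height is 1021 mm.

A slab on four corner posts with a tall panel at the back — a chair. The seat slab sits at z = 445 with thickness 30, and the 546 mm backrest starts at the seat top, so the overall height is 445 + 30 + 546 = 1021 mm.


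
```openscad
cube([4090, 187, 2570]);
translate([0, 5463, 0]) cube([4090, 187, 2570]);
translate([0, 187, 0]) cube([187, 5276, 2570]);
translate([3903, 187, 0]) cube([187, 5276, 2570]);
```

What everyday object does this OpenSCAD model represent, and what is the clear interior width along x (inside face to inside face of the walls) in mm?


A house (or room) frame. The interior width is 3716 mm.

Four 2570 mm walls enclosing a rectangle with no floor or roof — a room or house frame. Outside width is 4090 mm and wall thickness is 187 mm, so the interior width is 4090 − 2 × 187 = 3716 mm.


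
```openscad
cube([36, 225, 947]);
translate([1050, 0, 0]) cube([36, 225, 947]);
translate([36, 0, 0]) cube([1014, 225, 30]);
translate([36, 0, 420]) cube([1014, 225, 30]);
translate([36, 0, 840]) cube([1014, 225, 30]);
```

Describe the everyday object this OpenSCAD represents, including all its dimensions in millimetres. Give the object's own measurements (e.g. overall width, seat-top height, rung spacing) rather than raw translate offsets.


An open bookshelf. Two side panels, each 36 mm thick, 225 mm deep and 947 mm tall, stand 1086 mm apart (outside-to-outside). Between them sit 3 shelves, each 30 mm thick and 225 mm deep, spanning the full gap between the sides. The bottom shelf rests on the floor (its underside at z = 0) and the clear gap between one shelf's top and the next shelf's underside is 390 mm.


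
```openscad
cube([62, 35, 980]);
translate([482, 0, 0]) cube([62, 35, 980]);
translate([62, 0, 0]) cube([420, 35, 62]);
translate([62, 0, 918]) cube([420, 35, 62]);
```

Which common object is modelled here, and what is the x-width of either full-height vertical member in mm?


A picture frame. The border width is 62 mm.

Four thin pieces enclosing a rectangular opening — a picture frame. The two full-height stiles are 980 mm tall; the top rail sits at z = 918 and is 62 mm tall, so the border above the opening is 980 − 918 = 62 mm, matching the stile x-width.


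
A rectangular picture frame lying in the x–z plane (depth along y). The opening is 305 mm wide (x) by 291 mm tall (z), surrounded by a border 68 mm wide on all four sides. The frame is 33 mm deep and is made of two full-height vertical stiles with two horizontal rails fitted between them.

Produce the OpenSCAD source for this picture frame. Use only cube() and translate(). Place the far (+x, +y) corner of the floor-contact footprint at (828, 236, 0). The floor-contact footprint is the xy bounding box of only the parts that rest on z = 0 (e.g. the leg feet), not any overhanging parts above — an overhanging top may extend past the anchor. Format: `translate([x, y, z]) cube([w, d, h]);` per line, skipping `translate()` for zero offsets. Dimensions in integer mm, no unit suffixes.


translate([387, 203, 0]) cube([68, 33, 427]);
translate([760, 203, 0]) cube([68, 33, 427]);
translate([455, 203, 0]) cube([305, 33, 68]);
translate([455, 203, 359]) cube([305, 33, 68]);


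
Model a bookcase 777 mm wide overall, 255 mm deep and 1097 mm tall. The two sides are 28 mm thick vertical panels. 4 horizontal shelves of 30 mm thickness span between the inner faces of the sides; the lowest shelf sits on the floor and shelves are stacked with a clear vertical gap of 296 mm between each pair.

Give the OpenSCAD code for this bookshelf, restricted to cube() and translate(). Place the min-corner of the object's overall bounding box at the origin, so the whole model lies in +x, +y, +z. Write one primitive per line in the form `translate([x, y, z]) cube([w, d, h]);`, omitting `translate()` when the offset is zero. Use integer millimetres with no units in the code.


cube([28, 255, 1097]);
translate([749, 0, 0]) cube([28, 255, 1097]);
translate([28, 0, 0]) cube([721, 255, 30]);
translate([28, 0, 326]) cube([721, 255, 30]);
translate([28, 0, 652]) cube([721, 255, 30]);
translate([28, 0, 978]) cube([721, 255, 30]);


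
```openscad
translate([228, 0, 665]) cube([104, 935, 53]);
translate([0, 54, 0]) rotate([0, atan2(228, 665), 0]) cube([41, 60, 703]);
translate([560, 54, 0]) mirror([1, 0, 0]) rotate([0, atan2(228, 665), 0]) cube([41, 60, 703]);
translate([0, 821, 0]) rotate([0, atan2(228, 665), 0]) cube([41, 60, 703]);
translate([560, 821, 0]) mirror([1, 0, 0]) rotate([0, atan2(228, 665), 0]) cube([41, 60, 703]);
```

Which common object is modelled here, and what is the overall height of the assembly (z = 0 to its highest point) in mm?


A sawhorse. The overall height is 718 mm.

A beam across two mirrored pairs of raked legs — a sawhorse. The beam's underside is at z = 665 (matching the legs' vertical rise in atan2(228, 665)) and the beam is 53 mm tall, so its top is at 665 + 53 = 718 mm. The raked legs top out at the beam's underside, so that is the highest point.


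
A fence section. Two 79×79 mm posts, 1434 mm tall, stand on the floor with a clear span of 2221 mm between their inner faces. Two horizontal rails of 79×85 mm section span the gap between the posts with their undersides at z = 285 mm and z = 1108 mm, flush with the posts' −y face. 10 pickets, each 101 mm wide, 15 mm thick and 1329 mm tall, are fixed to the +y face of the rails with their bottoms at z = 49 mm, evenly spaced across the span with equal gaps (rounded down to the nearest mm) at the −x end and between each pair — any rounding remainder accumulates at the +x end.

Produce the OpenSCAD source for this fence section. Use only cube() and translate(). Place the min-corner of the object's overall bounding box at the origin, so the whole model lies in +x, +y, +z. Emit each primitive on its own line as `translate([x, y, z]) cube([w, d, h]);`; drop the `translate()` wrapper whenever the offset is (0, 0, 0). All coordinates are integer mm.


cube([79, 79, 1434]);
translate([2300, 0, 0]) cube([79, 79, 1434]);
translate([79, 0, 285]) cube([2221, 79, 85]);
translate([79, 0, 1108]) cube([2221, 79, 85]);
translate([189, 79, 49]) cube([101, 15, 1329]);
translate([400, 79, 49]) cube([101, 15, 1329]);
translate([611, 79, 49]) cube([101, 15, 1329]);
translate([822, 79, 49]) cube([101, 15, 1329]);
translate([1033, 79, 49]) cube([101, 15, 1329]);
translate([1244, 79, 49]) cube([101, 15, 1329]);
translate([1455, 79, 49]) cube([101, 15, 1329]);
translate([1666, 79, 49]) cube([101, 15, 1329]);
translate([1877, 79, 49]) cube([101, 15, 1329]);
translate([2088, 79, 49]) cube([101, 15, 1329]);


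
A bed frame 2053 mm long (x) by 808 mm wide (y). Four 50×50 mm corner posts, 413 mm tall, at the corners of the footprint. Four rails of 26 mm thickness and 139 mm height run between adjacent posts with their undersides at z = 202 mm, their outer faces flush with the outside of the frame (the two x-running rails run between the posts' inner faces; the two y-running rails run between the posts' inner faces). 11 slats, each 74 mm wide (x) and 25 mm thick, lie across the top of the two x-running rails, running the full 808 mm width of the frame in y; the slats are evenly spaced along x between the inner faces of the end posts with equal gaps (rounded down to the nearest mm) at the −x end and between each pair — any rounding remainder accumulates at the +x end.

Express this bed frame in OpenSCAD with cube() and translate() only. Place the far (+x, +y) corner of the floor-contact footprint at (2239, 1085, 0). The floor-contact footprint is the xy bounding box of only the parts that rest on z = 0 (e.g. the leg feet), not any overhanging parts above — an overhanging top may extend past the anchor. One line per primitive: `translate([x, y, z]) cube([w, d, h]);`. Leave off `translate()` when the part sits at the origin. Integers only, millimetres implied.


translate([186, 277, 0]) cube([50, 50, 413]);
translate([186, 1035, 0]) cube([50, 50, 413]);
translate([2189, 277, 0]) cube([50, 50, 413]);
translate([2189, 1035, 0]) cube([50, 50, 413]);
translate([236, 277, 202]) cube([1953, 26, 139]);
translate([236, 1059, 202]) cube([1953, 26, 139]);
translate([186, 327, 202]) cube([26, 708, 139]);
translate([2213, 327, 202]) cube([26, 708, 139]);
translate([330, 277, 341]) cube([74, 808, 25]);
translate([498, 277, 341]) cube([74, 808, 25]);
translate([666, 277, 341]) cube([74, 808, 25]);
translate([834, 277, 341]) cube([74, 808, 25]);
translate([1002, 277, 341]) cube([74, 808, 25]);
translate([1170, 277, 341]) cube([74, 808, 25]);
translate([1338, 277, 341]) cube([74, 808, 25]);
translate([1506, 277, 341]) cube([74, 808, 25]);
translate([1674, 277, 341]) cube([74, 808, 25]);
translate([1842, 277, 341]) cube([74, 808, 25]);
translate([2010, 277, 341]) cube([74, 808, 25]);


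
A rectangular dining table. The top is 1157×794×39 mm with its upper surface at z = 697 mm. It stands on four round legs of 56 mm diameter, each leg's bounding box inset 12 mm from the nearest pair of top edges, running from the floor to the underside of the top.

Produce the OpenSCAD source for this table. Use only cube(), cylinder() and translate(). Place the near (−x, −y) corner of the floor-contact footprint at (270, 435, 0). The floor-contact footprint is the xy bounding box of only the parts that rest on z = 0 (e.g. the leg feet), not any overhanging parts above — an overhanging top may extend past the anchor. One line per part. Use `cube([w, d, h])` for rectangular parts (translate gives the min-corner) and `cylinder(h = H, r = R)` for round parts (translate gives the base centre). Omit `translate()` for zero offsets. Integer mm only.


translate([258, 423, 658]) cube([1157, 794, 39]);
translate([298, 463, 0]) cylinder(h = 658, r = 28);
translate([1375, 463, 0]) cylinder(h = 658, r = 28);
translate([298, 1177, 0]) cylinder(h = 658, r = 28);
translate([1375, 1177, 0]) cylinder(h = 658, r = 28);


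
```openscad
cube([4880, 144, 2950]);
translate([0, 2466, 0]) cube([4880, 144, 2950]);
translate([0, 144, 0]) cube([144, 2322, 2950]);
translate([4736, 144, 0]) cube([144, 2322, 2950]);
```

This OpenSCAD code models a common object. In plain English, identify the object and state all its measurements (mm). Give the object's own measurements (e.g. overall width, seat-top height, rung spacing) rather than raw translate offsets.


The wall frame of a small rectangular building: four walls, each 2950 mm tall and 144 mm thick, enclosing a footprint 4880 mm (x) by 2610 mm (y) outside-to-outside, with no floor or roof. The front and back walls (the −y and +y sides) span the full width; the two side walls fit between them.


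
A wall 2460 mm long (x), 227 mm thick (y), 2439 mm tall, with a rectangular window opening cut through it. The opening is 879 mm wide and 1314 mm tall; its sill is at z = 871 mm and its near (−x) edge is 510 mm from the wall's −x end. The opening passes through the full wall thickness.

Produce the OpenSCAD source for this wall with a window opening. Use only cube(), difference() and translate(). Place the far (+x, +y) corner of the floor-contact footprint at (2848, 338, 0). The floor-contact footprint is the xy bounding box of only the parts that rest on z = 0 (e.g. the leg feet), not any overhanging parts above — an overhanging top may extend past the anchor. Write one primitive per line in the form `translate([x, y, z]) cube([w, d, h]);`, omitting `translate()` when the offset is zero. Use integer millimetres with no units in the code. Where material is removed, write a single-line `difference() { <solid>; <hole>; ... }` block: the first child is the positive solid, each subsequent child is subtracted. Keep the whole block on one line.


difference() { translate([388, 111, 0]) cube([2460, 227, 2439]); translate([898, 111, 871]) cube([879, 227, 1314]); }


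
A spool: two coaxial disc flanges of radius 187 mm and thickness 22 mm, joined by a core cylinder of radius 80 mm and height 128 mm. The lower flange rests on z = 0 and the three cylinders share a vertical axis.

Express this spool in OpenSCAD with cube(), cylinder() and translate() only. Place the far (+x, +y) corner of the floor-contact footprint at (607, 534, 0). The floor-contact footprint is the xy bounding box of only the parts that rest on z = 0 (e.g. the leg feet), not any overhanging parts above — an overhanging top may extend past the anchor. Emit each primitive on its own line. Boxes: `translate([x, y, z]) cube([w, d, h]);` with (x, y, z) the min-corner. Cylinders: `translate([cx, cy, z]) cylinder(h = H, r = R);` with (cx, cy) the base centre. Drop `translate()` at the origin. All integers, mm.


translate([420, 347, 0]) cylinder(h = 22, r = 187);
translate([420, 347, 22]) cylinder(h = 128, r = 80);
translate([420, 347, 150]) cylinder(h = 22, r = 187);


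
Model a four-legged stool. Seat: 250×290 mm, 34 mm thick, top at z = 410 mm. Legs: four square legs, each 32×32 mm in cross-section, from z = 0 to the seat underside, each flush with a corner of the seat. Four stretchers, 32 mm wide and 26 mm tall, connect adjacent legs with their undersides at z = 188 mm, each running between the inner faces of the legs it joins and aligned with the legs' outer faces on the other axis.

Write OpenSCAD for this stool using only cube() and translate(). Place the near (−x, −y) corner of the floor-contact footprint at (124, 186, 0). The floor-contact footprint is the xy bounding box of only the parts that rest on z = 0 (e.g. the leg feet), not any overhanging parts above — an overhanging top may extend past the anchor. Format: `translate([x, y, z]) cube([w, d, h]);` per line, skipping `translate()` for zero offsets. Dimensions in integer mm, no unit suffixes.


translate([124, 186, 376]) cube([250, 290, 34]);
translate([124, 186, 0]) cube([32, 32, 376]);
translate([342, 186, 0]) cube([32, 32, 376]);
translate([124, 444, 0]) cube([32, 32, 376]);
translate([342, 444, 0]) cube([32, 32, 376]);
translate([156, 186, 188]) cube([186, 32, 26]);
translate([156, 444, 188]) cube([186, 32, 26]);
translate([124, 218, 188]) cube([32, 226, 26]);
translate([342, 218, 188]) cube([32, 226, 26]);


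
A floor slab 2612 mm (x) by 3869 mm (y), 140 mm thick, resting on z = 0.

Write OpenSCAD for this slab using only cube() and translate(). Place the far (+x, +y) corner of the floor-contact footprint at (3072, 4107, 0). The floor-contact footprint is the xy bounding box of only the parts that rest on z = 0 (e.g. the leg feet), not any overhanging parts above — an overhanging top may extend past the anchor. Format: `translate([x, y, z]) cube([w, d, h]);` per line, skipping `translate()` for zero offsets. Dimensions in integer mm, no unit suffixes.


translate([460, 238, 0]) cube([2612, 3869, 140]);


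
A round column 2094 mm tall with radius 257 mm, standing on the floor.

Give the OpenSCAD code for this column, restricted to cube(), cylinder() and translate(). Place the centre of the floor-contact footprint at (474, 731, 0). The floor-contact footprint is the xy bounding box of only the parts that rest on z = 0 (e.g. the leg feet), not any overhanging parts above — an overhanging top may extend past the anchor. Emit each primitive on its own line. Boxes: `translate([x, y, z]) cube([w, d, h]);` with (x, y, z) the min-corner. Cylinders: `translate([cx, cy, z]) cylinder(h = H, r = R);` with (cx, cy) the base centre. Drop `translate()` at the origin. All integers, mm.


translate([474, 731, 0]) cylinder(h = 2094, r = 257);


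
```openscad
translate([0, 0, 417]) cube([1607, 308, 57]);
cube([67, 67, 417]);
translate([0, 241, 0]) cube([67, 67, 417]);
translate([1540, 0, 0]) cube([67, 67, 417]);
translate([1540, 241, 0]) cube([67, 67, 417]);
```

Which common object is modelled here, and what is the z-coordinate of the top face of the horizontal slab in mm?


A bench. The seat-top height is 474 mm.

A long slab on four corner posts — a bench. The slab sits at z = 417 with thickness 57, so the top is 417 + 57 = 474 mm.


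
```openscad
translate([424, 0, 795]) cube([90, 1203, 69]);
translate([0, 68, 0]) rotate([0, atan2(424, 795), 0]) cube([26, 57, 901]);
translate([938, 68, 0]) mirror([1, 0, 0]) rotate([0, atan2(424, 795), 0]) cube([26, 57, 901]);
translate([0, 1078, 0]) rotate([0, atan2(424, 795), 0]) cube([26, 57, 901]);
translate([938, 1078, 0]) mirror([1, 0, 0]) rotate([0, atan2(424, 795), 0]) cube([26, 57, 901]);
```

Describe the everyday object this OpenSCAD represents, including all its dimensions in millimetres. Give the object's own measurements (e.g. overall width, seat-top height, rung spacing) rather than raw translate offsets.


A sawhorse. A 90×1203×69 mm beam (x, y, z) sits on two A-frame leg pairs. Each pair is two raked legs of 26×57 mm section (57 mm along y) splaying symmetrically in x. Each leg rises 795 mm vertically over 424 mm of horizontal reach and is 901 mm long along its own axis. Every leg's outer bottom edge rests on the floor and its outer top edge meets a bottom edge of the beam — the left legs (tilting toward +x) meet the beam's −x bottom edge, the right legs (their mirror images, tilting toward −x) meet its +x bottom edge — so the leg tops tuck under the beam, the beam's underside is 795 mm above the floor, and the feet are 938 mm apart outside-to-outside with the beam centred between them. The two leg pairs are set in 68 mm from either end of the beam.


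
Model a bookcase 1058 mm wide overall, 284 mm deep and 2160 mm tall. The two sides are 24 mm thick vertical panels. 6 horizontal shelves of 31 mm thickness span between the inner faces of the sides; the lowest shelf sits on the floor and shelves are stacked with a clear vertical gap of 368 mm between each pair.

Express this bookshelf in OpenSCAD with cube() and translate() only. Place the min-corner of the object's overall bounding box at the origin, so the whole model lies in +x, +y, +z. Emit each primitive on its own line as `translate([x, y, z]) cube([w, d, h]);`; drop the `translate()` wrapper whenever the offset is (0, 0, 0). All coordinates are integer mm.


cube([24, 284, 2160]);
translate([1034, 0, 0]) cube([24, 284, 2160]);
translate([24, 0, 0]) cube([1010, 284, 31]);
translate([24, 0, 399]) cube([1010, 284, 31]);
translate([24, 0, 798]) cube([1010, 284, 31]);
translate([24, 0, 1197]) cube([1010, 284, 31]);
translate([24, 0, 1596]) cube([1010, 284, 31]);
translate([24, 0, 1995]) cube([1010, 284, 31]);
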